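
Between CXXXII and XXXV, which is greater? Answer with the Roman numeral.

CXXXII = 132
XXXV = 35
132 is larger

CXXXII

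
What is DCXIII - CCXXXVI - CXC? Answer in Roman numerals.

DCXIII = 613, CCXXXVI = 236, CXC = 190
613 - 236 = 377
377 - 190 = 187

CLXXXVII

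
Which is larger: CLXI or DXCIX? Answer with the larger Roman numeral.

CLXI = 161
DXCIX = 599
599 is larger

DXCIX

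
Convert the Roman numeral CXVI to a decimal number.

CXVI: C=100, X=10, V=5, I=1
100 + 10 + 5 + 1 = 116

116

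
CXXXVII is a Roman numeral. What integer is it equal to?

CXXXVII: C=100, X=10, X=10, X=10, V=5, I=1, I=1
100 + 10 + 10 + 10 + 5 + 1 + 1 = 137

137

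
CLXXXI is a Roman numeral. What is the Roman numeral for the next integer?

CLXXXI = 181; next is 182

CLXXXII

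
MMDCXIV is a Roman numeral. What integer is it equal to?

MMDCXIV: M=1000, M=1000, D=500, C=100, X=10, IV=4
1000 + 1000 + 500 + 100 + 10 + 4 = 2614

2614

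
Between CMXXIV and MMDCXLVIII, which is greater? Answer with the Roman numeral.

CMXXIV = 924
MMDCXLVIII = 2648
2648 is larger

MMDCXLVIII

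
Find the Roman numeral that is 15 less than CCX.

CCX = 210
210 - 15 = 195

CXCV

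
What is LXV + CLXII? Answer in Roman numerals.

LXV = 65
CLXII = 162
65 + 162 = 227

CCXXVII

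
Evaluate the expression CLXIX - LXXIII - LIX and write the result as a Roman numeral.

CLXIX = 169, LXXIII = 73, LIX = 59
169 - 73 = 96
96 - 59 = 37

XXXVII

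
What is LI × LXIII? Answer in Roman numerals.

LI = 51
LXIII = 63
51 × 63 = 3213

MMMCCXIII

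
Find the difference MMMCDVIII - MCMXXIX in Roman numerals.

MMMCDVIII = 3408
MCMXXIX = 1929
3408 - 1929 = 1479

MCDLXXIX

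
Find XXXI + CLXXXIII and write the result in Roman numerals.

XXXI = 31
CLXXXIII = 183
31 + 183 = 214

CCXIV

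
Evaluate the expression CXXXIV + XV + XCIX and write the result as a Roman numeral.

CXXXIV = 134, XV = 15, XCIX = 99
134 + 15 = 149
149 + 99 = 248

CCXLVIII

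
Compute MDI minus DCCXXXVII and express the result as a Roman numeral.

MDI = 1501
DCCXXXVII = 737
1501 - 737 = 764

DCCLXIV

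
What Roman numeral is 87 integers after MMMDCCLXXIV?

MMMDCCLXXIV = 3774
3774 + 87 = 3861

MMMDCCCLXI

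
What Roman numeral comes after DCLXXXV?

DCLXXXV = 685, so the next integer is 685 + 1 = 686

DCLXXXVI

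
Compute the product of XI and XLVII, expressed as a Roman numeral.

XI = 11
XLVII = 47
11 × 47 = 517

DXVII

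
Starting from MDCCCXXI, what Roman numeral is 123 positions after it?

MDCCCXXI = 1821
1821 + 123 = 1944

MCMXLIV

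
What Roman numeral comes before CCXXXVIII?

CCXXXVIII = 238, so the previous integer is 238 - 1 = 237

CCXXXVII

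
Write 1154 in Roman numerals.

Convert 1154 to Roman numerals:
  1154 contains 1×1000 (M)
  154 contains 1×100 (C)
  54 contains 1×50 (L)
  4 contains 1×4 (IV)

MCLIV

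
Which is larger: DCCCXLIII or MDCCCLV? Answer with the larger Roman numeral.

DCCCXLIII = 843
MDCCCLV = 1855
1855 is larger

MDCCCLV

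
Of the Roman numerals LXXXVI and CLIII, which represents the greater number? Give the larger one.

LXXXVI = 86
CLIII = 153
153 is larger

CLIII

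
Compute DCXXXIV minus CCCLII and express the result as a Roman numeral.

DCXXXIV = 634
CCCLII = 352
634 - 352 = 282

CCLXXXII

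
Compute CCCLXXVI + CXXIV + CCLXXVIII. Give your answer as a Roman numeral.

CCCLXXVI = 376, CXXIV = 124, CCLXXVIII = 278
376 + 124 = 500
500 + 278 = 778

DCCLXXVIII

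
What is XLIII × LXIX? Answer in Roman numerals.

XLIII = 43
LXIX = 69
43 × 69 = 2967

MMCMLXVII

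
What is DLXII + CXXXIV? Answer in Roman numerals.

DLXII = 562
CXXXIV = 134
562 + 134 = 696

DCXCVI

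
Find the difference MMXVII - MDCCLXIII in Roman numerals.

MMXVII = 2017
MDCCLXIII = 1763
2017 - 1763 = 254

CCLIV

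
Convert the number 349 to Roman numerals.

Convert 349 to Roman numerals:
  349 contains 3×100 (CCC)
  49 contains 1×40 (XL)
  9 contains 1×9 (IX)

CCCXLIX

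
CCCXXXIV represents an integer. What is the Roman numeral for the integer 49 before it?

CCCXXXIV = 334
334 - 49 = 285

CCLXXXV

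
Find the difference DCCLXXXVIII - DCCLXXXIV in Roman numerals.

DCCLXXXVIII = 788
DCCLXXXIV = 784
788 - 784 = 4

IV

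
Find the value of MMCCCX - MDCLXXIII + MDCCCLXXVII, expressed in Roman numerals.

MMCCCX = 2310, MDCLXXIII = 1673, MDCCCLXXVII = 1877
2310 - 1673 = 637
637 + 1877 = 2514

MMDXIV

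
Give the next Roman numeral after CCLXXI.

CCLXXI = 271; next is 272

CCLXXII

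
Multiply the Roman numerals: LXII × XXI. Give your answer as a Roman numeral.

LXII = 62
XXI = 21
62 × 21 = 1302

MCCCII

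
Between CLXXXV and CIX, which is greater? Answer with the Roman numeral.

CLXXXV = 185
CIX = 109
185 is larger

CLXXXV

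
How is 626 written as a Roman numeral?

Convert 626 to Roman numerals:
  626 contains 1×500 (D)
  126 contains 1×100 (C)
  26 contains 2×10 (XX)
  6 contains 1×5 (V)
  1 contains 1×1 (I)

DCXXVI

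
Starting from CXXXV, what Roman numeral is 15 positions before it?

CXXXV = 135
135 - 15 = 120

CXX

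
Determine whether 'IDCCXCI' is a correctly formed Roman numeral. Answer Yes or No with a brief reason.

'IDCCXCI': Invalid subtractive combination: ID

No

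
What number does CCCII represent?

CCCII: C=100, C=100, C=100, I=1, I=1
100 + 100 + 100 + 1 + 1 = 302

302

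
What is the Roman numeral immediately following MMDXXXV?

MMDXXXV = 2535, so the next integer is 2535 + 1 = 2536

MMDXXXVI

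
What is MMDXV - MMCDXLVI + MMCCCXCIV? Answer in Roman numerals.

MMDXV = 2515, MMCDXLVI = 2446, MMCCCXCIV = 2394
2515 - 2446 = 69
69 + 2394 = 2463

MMCDLXIII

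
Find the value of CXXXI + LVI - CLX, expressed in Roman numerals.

CXXXI = 131, LVI = 56, CLX = 160
131 + 56 = 187
187 - 160 = 27

XXVII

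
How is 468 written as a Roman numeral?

Convert 468 to Roman numerals:
  468 contains 1×400 (CD)
  68 contains 1×50 (L)
  18 contains 1×10 (X)
  8 contains 1×5 (V)
  3 contains 3×1 (III)

CDLXVIII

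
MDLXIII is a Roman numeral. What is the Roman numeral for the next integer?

MDLXIII = 1563, so the next integer is 1563 + 1 = 1564

MDLXIV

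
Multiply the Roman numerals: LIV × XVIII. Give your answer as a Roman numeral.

LIV = 54
XVIII = 18
54 × 18 = 972

CMLXXII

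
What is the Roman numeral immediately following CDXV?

CDXV = 415; next is 416

CDXVI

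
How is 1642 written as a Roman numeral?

Convert 1642 to Roman numerals:
  1642 contains 1×1000 (M)
  642 contains 1×500 (D)
  142 contains 1×100 (C)
  42 contains 1×40 (XL)
  2 contains 2×1 (II)

MDCXLII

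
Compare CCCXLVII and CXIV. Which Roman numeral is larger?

CCCXLVII = 347
CXIV = 114
347 is larger

CCCXLVII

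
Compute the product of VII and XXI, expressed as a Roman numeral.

VII = 7
XXI = 21
7 × 21 = 147

CXLVII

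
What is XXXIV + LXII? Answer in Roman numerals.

XXXIV = 34
LXII = 62
34 + 62 = 96

XCVI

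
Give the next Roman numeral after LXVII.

LXVII = 67, so the next integer is 67 + 1 = 68

LXVIII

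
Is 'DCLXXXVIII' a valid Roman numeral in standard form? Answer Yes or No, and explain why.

'DCLXXXVIII': Check the rules: uses only the symbols I, V, X, L, C, D, M; no symbol is repeated more than three times in a row; V, L and D each appear at most once; no smaller symbol precedes a larger one (values never increase from left to right). Value: D (500) + C (100) + L (50) + X (10) + X (10) + X (10) + V (5) + I (1) + I (1) + I (1) = 688. So it is a valid standard Roman numeral.

Yes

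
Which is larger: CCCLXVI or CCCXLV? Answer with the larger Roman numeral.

CCCLXVI = 366
CCCXLV = 345
366 is larger

CCCLXVI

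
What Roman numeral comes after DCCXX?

DCCXX = 720; next is 721

DCCXXI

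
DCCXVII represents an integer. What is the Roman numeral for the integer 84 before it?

DCCXVII = 717
717 - 84 = 633

DCXXXIII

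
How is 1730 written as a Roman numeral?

Convert 1730 to Roman numerals:
  1730 contains 1×1000 (M)
  730 contains 1×500 (D)
  230 contains 2×100 (CC)
  30 contains 3×10 (XXX)

MDCCXXX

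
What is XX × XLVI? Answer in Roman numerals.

XX = 20
XLVI = 46
20 × 46 = 920

CMXX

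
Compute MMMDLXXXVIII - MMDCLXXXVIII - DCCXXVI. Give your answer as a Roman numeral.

MMMDLXXXVIII = 3588, MMDCLXXXVIII = 2688, DCCXXVI = 726
3588 - 2688 = 900
900 - 726 = 174

CLXXIV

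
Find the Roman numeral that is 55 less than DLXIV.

DLXIV = 564
564 - 55 = 509

DIX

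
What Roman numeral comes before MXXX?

MXXX = 1030; previous is 1029

MXXIX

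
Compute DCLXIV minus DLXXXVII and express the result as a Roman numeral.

DCLXIV = 664
DLXXXVII = 587
664 - 587 = 77

LXXVII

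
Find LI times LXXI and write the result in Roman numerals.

LI = 51
LXXI = 71
51 × 71 = 3621

MMMDCXXI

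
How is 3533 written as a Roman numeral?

Convert 3533 to Roman numerals:
  3533 contains 3×1000 (MMM)
  533 contains 1×500 (D)
  33 contains 3×10 (XXX)
  3 contains 3×1 (III)

MMMDXXXIII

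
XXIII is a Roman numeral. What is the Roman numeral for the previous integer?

XXIII = 23, so the previous integer is 23 - 1 = 22

XXII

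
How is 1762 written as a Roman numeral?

Convert 1762 to Roman numerals:
  1762 contains 1×1000 (M)
  762 contains 1×500 (D)
  262 contains 2×100 (CC)
  62 contains 1×50 (L)
  12 contains 1×10 (X)
  2 contains 2×1 (II)

MDCCLXII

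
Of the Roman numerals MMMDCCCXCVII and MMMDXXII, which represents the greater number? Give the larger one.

MMMDCCCXCVII = 3897
MMMDXXII = 3522
3897 is larger

MMMDCCCXCVII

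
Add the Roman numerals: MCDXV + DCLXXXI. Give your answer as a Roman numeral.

MCDXV = 1415
DCLXXXI = 681
1415 + 681 = 2096

MMXCVI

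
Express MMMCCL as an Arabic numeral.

MMMCCL: M=1000, M=1000, M=1000, C=100, C=100, L=50
1000 + 1000 + 1000 + 100 + 100 + 50 = 3250

3250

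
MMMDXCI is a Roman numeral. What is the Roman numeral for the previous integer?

MMMDXCI = 3591, so the previous integer is 3591 - 1 = 3590

MMMDXC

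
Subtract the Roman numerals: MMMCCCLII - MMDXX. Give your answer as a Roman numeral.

MMMCCCLII = 3352
MMDXX = 2520
3352 - 2520 = 832

DCCCXXXII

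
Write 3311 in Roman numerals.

Convert 3311 to Roman numerals:
  3311 contains 3×1000 (MMM)
  311 contains 3×100 (CCC)
  11 contains 1×10 (X)
  1 contains 1×1 (I)

MMMCCCXI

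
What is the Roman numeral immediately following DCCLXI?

DCCLXI = 761; next is 762

DCCLXII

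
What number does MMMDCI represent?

MMMDCI: M=1000, M=1000, M=1000, D=500, C=100, I=1
1000 + 1000 + 1000 + 500 + 100 + 1 = 3601

3601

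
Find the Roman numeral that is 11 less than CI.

CI = 101
101 - 11 = 90

XC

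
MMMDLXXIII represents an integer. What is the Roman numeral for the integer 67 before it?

MMMDLXXIII = 3573
3573 - 67 = 3506

MMMDVI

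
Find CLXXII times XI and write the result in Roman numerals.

CLXXII = 172
XI = 11
172 × 11 = 1892

MDCCCXCII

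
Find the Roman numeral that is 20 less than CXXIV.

CXXIV = 124
124 - 20 = 104

CIV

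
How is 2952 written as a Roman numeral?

Convert 2952 to Roman numerals:
  2952 contains 2×1000 (MM)
  952 contains 1×900 (CM)
  52 contains 1×50 (L)
  2 contains 2×1 (II)

MMCMLII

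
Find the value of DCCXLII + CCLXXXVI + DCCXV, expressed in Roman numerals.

DCCXLII = 742, CCLXXXVI = 286, DCCXV = 715
742 + 286 = 1028
1028 + 715 = 1743

MDCCXLIII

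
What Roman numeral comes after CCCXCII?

CCCXCII = 392, so the next integer is 392 + 1 = 393

CCCXCIII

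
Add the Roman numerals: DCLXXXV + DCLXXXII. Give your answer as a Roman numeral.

DCLXXXV = 685
DCLXXXII = 682
685 + 682 = 1367

MCCCLXVII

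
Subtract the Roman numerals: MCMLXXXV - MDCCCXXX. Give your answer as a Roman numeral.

MCMLXXXV = 1985
MDCCCXXX = 1830
1985 - 1830 = 155

CLV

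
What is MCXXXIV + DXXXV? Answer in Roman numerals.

MCXXXIV = 1134
DXXXV = 535
1134 + 535 = 1669

MDCLXIX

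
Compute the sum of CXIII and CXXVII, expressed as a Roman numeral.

CXIII = 113
CXXVII = 127
113 + 127 = 240

CCXL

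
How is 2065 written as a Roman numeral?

Convert 2065 to Roman numerals:
  2065 contains 2×1000 (MM)
  65 contains 1×50 (L)
  15 contains 1×10 (X)
  5 contains 1×5 (V)

MMLXV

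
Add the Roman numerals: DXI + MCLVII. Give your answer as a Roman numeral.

DXI = 511
MCLVII = 1157
511 + 1157 = 1668

MDCLXVIII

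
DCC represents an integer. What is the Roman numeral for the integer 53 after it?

DCC = 700
700 + 53 = 753

DCCLIII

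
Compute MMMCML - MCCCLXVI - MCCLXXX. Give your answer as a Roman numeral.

MMMCML = 3950, MCCCLXVI = 1366, MCCLXXX = 1280
3950 - 1366 = 2584
2584 - 1280 = 1304

MCCCIV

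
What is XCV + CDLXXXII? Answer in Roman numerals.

XCV = 95
CDLXXXII = 482
95 + 482 = 577

DLXXVII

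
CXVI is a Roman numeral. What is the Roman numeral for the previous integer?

CXVI = 116, so the previous integer is 116 - 1 = 115

CXV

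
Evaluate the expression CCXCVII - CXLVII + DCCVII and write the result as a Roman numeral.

CCXCVII = 297, CXLVII = 147, DCCVII = 707
297 - 147 = 150
150 + 707 = 857

DCCCLVII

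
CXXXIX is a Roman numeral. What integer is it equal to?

CXXXIX: C=100, X=10, X=10, X=10, IX=9
100 + 10 + 10 + 10 + 9 = 139

139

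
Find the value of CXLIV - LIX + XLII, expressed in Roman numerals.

CXLIV = 144, LIX = 59, XLII = 42
144 - 59 = 85
85 + 42 = 127

CXXVII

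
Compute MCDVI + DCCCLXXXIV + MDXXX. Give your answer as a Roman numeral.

MCDVI = 1406, DCCCLXXXIV = 884, MDXXX = 1530
1406 + 884 = 2290
2290 + 1530 = 3820

MMMDCCCXX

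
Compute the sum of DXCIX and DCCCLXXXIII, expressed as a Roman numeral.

DXCIX = 599
DCCCLXXXIII = 883
599 + 883 = 1482

MCDLXXXII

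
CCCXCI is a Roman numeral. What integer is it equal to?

CCCXCI: C=100, C=100, C=100, XC=90, I=1
100 + 100 + 100 + 90 + 1 = 391

391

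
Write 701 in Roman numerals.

Convert 701 to Roman numerals:
  701 contains 1×500 (D)
  201 contains 2×100 (CC)
  1 contains 1×1 (I)

DCCI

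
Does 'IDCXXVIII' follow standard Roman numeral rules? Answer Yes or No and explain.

'IDCXXVIII': Invalid subtractive combination: ID

No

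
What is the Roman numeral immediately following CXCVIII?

CXCVIII = 198; next is 199

CXCIX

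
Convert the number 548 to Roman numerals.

Convert 548 to Roman numerals:
  548 contains 1×500 (D)
  48 contains 1×40 (XL)
  8 contains 1×5 (V)
  3 contains 3×1 (III)

DXLVIII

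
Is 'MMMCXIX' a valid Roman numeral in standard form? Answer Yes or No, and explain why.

'MMMCXIX': Check the rules: uses only the symbols I, V, X, L, C, D, M; no symbol is repeated more than three times in a row; V, L and D each appear at most once; the only place a smaller symbol precedes a larger one is the allowed subtractive pair IX, the symbol right after such a pair (if any) is smaller than the pair's first symbol, and otherwise the values never increase from left to right. Value: M (1000) + M (1000) + M (1000) + C (100) + X (10) + IX (9) = 3119. So it is a valid standard Roman numeral.

Yes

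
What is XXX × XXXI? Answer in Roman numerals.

XXX = 30
XXXI = 31
30 × 31 = 930

CMXXX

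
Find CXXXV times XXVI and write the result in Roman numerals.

CXXXV = 135
XXVI = 26
135 × 26 = 3510

MMMDX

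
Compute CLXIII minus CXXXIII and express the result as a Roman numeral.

CLXIII = 163
CXXXIII = 133
163 - 133 = 30

XXX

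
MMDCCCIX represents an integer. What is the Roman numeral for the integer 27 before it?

MMDCCCIX = 2809
2809 - 27 = 2782

MMDCCLXXXII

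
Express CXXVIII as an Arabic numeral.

CXXVIII: C=100, X=10, X=10, V=5, I=1, I=1, I=1
100 + 10 + 10 + 5 + 1 + 1 + 1 = 128

128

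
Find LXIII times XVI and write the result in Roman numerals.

LXIII = 63
XVI = 16
63 × 16 = 1008

MVIII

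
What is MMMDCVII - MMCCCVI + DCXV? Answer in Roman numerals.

MMMDCVII = 3607, MMCCCVI = 2306, DCXV = 615
3607 - 2306 = 1301
1301 + 615 = 1916

MCMXVI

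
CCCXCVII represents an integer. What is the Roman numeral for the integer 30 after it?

CCCXCVII = 397
397 + 30 = 427

CDXXVII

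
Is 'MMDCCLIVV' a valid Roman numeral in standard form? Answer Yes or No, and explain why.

'MMDCCLIVV': V should not appear more than once

No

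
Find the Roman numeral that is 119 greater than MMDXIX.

MMDXIX = 2519
2519 + 119 = 2638

MMDCXXXVIII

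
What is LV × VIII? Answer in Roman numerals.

LV = 55
VIII = 8
55 × 8 = 440

CDXL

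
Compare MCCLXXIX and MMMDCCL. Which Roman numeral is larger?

MCCLXXIX = 1279
MMMDCCL = 3750
3750 is larger

MMMDCCL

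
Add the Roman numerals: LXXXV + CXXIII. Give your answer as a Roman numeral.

LXXXV = 85
CXXIII = 123
85 + 123 = 208

CCVIII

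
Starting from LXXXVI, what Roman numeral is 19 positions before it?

LXXXVI = 86
86 - 19 = 67

LXVII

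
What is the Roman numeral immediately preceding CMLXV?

CMLXV = 965; previous is 964

CMLXIV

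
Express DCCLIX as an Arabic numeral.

DCCLIX: D=500, C=100, C=100, L=50, IX=9
500 + 100 + 100 + 50 + 9 = 759

759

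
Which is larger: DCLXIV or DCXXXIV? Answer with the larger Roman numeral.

DCLXIV = 664
DCXXXIV = 634
664 is larger

DCLXIV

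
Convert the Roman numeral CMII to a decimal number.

CMII: CM=900, I=1, I=1
900 + 1 + 1 = 902

902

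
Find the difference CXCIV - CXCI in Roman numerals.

CXCIV = 194
CXCI = 191
194 - 191 = 3

III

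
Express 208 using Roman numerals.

Convert 208 to Roman numerals:
  208 contains 2×100 (CC)
  8 contains 1×5 (V)
  3 contains 3×1 (III)

CCVIII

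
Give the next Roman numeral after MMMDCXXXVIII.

MMMDCXXXVIII = 3638; next is 3639

MMMDCXXXIX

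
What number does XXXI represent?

XXXI: X=10, X=10, X=10, I=1
10 + 10 + 10 + 1 = 31

31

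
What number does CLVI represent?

CLVI: C=100, L=50, V=5, I=1
100 + 50 + 5 + 1 = 156

156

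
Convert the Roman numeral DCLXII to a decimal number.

DCLXII: D=500, C=100, L=50, X=10, I=1, I=1
500 + 100 + 50 + 10 + 1 + 1 = 662

662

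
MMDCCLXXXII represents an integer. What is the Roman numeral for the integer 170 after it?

MMDCCLXXXII = 2782
2782 + 170 = 2952

MMCMLII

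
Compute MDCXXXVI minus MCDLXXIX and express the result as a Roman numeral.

MDCXXXVI = 1636
MCDLXXIX = 1479
1636 - 1479 = 157

CLVII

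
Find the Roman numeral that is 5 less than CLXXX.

CLXXX = 180
180 - 5 = 175

CLXXV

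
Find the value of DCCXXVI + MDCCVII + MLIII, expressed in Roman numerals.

DCCXXVI = 726, MDCCVII = 1707, MLIII = 1053
726 + 1707 = 2433
2433 + 1053 = 3486

MMMCDLXXXVI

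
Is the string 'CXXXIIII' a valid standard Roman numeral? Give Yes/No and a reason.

'CXXXIIII': More than 3 consecutive I's

No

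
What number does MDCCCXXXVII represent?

MDCCCXXXVII: M=1000, D=500, C=100, C=100, C=100, X=10, X=10, X=10, V=5, I=1, I=1
1000 + 500 + 100 + 100 + 100 + 10 + 10 + 10 + 5 + 1 + 1 = 1837

1837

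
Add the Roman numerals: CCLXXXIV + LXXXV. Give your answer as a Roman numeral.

CCLXXXIV = 284
LXXXV = 85
284 + 85 = 369

CCCLXIX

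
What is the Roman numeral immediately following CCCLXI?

CCCLXI = 361; next is 362

CCCLXII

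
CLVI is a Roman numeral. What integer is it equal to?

CLVI: C=100, L=50, V=5, I=1
100 + 50 + 5 + 1 = 156

156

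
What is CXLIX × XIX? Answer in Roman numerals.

CXLIX = 149
XIX = 19
149 × 19 = 2831

MMDCCCXXXI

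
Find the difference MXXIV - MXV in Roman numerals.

MXXIV = 1024
MXV = 1015
1024 - 1015 = 9

IX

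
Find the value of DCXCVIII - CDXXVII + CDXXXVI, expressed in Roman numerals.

DCXCVIII = 698, CDXXVII = 427, CDXXXVI = 436
698 - 427 = 271
271 + 436 = 707

DCCVII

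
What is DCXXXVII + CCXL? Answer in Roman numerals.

DCXXXVII = 637
CCXL = 240
637 + 240 = 877

DCCCLXXVII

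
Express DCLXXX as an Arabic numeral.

DCLXXX: D=500, C=100, L=50, X=10, X=10, X=10
500 + 100 + 50 + 10 + 10 + 10 = 680

680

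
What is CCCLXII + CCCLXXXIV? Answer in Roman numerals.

CCCLXII = 362
CCCLXXXIV = 384
362 + 384 = 746

DCCXLVI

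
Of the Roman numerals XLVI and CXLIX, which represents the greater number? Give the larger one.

XLVI = 46
CXLIX = 149
149 is larger

CXLIX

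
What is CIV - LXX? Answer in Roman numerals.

CIV = 104
LXX = 70
104 - 70 = 34

XXXIV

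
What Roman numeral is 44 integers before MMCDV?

MMCDV = 2405
2405 - 44 = 2361

MMCCCLXI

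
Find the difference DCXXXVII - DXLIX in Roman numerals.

DCXXXVII = 637
DXLIX = 549
637 - 549 = 88

LXXXVIII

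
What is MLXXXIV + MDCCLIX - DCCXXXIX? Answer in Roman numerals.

MLXXXIV = 1084, MDCCLIX = 1759, DCCXXXIX = 739
1084 + 1759 = 2843
2843 - 739 = 2104

MMCIV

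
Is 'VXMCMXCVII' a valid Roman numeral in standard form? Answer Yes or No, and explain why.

'VXMCMXCVII': V should not appear more than once

No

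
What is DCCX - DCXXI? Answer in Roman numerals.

DCCX = 710
DCXXI = 621
710 - 621 = 89

LXXXIX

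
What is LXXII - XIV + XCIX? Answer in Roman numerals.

LXXII = 72, XIV = 14, XCIX = 99
72 - 14 = 58
58 + 99 = 157

CLVII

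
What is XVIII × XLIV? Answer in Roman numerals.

XVIII = 18
XLIV = 44
18 × 44 = 792

DCCXCII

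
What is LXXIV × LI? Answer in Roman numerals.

LXXIV = 74
LI = 51
74 × 51 = 3774

MMMDCCLXXIV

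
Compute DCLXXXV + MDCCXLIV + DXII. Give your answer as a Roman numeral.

DCLXXXV = 685, MDCCXLIV = 1744, DXII = 512
685 + 1744 = 2429
2429 + 512 = 2941

MMCMXLI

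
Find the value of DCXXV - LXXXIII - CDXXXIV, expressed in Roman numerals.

DCXXV = 625, LXXXIII = 83, CDXXXIV = 434
625 - 83 = 542
542 - 434 = 108

CVIII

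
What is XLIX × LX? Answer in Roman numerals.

XLIX = 49
LX = 60
49 × 60 = 2940

MMCMXL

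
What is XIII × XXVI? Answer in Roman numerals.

XIII = 13
XXVI = 26
13 × 26 = 338

CCCXXXVIII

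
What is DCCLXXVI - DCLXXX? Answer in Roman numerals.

DCCLXXVI = 776
DCLXXX = 680
776 - 680 = 96

XCVI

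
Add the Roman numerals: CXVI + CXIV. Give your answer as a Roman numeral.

CXVI = 116
CXIV = 114
116 + 114 = 230

CCXXX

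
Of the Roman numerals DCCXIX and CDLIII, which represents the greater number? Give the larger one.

DCCXIX = 719
CDLIII = 453
719 is larger

DCCXIX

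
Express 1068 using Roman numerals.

Convert 1068 to Roman numerals:
  1068 contains 1×1000 (M)
  68 contains 1×50 (L)
  18 contains 1×10 (X)
  8 contains 1×5 (V)
  3 contains 3×1 (III)

MLXVIII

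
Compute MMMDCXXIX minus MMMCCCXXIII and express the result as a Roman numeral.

MMMDCXXIX = 3629
MMMCCCXXIII = 3323
3629 - 3323 = 306

CCCVI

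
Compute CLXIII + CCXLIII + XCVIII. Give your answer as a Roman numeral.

CLXIII = 163, CCXLIII = 243, XCVIII = 98
163 + 243 = 406
406 + 98 = 504

DIV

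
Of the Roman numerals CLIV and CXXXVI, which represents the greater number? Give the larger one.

CLIV = 154
CXXXVI = 136
154 is larger

CLIV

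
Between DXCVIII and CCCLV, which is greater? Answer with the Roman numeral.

DXCVIII = 598
CCCLV = 355
598 is larger

DXCVIII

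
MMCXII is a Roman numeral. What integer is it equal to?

MMCXII: M=1000, M=1000, C=100, X=10, I=1, I=1
1000 + 1000 + 100 + 10 + 1 + 1 = 2112

2112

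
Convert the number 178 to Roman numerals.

Convert 178 to Roman numerals:
  178 contains 1×100 (C)
  78 contains 1×50 (L)
  28 contains 2×10 (XX)
  8 contains 1×5 (V)
  3 contains 3×1 (III)

CLXXVIII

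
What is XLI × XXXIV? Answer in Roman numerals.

XLI = 41
XXXIV = 34
41 × 34 = 1394

MCCCXCIV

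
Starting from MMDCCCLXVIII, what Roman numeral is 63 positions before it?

MMDCCCLXVIII = 2868
2868 - 63 = 2805

MMDCCCV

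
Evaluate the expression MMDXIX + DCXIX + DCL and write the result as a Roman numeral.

MMDXIX = 2519, DCXIX = 619, DCL = 650
2519 + 619 = 3138
3138 + 650 = 3788

MMMDCCLXXXVIII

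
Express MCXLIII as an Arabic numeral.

MCXLIII: M=1000, C=100, XL=40, I=1, I=1, I=1
1000 + 100 + 40 + 1 + 1 + 1 = 1143

1143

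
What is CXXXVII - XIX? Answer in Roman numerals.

CXXXVII = 137
XIX = 19
137 - 19 = 118

CXVIII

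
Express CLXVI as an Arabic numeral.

CLXVI: C=100, L=50, X=10, V=5, I=1
100 + 50 + 10 + 5 + 1 = 166

166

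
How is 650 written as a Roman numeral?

Convert 650 to Roman numerals:
  650 contains 1×500 (D)
  150 contains 1×100 (C)
  50 contains 1×50 (L)

DCL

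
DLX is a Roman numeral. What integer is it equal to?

DLX: D=500, L=50, X=10
500 + 50 + 10 = 560

560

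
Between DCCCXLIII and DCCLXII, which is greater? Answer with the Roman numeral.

DCCCXLIII = 843
DCCLXII = 762
843 is larger

DCCCXLIII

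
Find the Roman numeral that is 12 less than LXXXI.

LXXXI = 81
81 - 12 = 69

LXIX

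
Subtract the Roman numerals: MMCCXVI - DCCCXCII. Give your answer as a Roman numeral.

MMCCXVI = 2216
DCCCXCII = 892
2216 - 892 = 1324

MCCCXXIV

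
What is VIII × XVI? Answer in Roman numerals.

VIII = 8
XVI = 16
8 × 16 = 128

CXXVIII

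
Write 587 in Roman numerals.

Convert 587 to Roman numerals:
  587 contains 1×500 (D)
  87 contains 1×50 (L)
  37 contains 3×10 (XXX)
  7 contains 1×5 (V)
  2 contains 2×1 (II)

DLXXXVII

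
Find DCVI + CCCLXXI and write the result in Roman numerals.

DCVI = 606
CCCLXXI = 371
606 + 371 = 977

CMLXXVII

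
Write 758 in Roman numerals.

Convert 758 to Roman numerals:
  758 contains 1×500 (D)
  258 contains 2×100 (CC)
  58 contains 1×50 (L)
  8 contains 1×5 (V)
  3 contains 3×1 (III)

DCCLVIII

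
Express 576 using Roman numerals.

Convert 576 to Roman numerals:
  576 contains 1×500 (D)
  76 contains 1×50 (L)
  26 contains 2×10 (XX)
  6 contains 1×5 (V)
  1 contains 1×1 (I)

DLXXVI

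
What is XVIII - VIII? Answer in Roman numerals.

XVIII = 18
VIII = 8
18 - 8 = 10

X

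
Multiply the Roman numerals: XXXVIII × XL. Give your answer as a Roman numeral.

XXXVIII = 38
XL = 40
38 × 40 = 1520

MDXX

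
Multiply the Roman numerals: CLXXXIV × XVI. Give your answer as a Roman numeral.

CLXXXIV = 184
XVI = 16
184 × 16 = 2944

MMCMXLIV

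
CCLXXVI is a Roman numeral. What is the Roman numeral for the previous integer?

CCLXXVI = 276, so the previous integer is 276 - 1 = 275

CCLXXV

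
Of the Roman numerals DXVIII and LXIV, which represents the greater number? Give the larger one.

DXVIII = 518
LXIV = 64
518 is larger

DXVIII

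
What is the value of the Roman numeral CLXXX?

CLXXX: C=100, L=50, X=10, X=10, X=10
100 + 50 + 10 + 10 + 10 = 180

180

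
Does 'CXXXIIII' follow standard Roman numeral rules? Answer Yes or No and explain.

'CXXXIIII': More than 3 consecutive I's

No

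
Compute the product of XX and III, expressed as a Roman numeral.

XX = 20
III = 3
20 × 3 = 60

LX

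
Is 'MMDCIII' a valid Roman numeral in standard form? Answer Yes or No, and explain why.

'MMDCIII': Check the rules: uses only the symbols I, V, X, L, C, D, M; no symbol is repeated more than three times in a row; V, L and D each appear at most once; no smaller symbol precedes a larger one (values never increase from left to right). Value: M (1000) + M (1000) + D (500) + C (100) + I (1) + I (1) + I (1) = 2603. So it is a valid standard Roman numeral.

Yes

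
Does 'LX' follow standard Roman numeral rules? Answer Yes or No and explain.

'LX': Check the rules: uses only the symbols I, V, X, L, C, D, M; no symbol is repeated more than three times in a row; V, L and D each appear at most once; no smaller symbol precedes a larger one (values never increase from left to right). Value: L (50) + X (10) = 60. So it is a valid standard Roman numeral.

Yes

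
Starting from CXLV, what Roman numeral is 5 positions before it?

CXLV = 145
145 - 5 = 140

CXL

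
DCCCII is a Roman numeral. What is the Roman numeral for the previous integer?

DCCCII = 802, so the previous integer is 802 - 1 = 801

DCCCI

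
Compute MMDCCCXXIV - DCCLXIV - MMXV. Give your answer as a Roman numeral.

MMDCCCXXIV = 2824, DCCLXIV = 764, MMXV = 2015
2824 - 764 = 2060
2060 - 2015 = 45

XLV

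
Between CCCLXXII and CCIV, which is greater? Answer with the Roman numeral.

CCCLXXII = 372
CCIV = 204
372 is larger

CCCLXXII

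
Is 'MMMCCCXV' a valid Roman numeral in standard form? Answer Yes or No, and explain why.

'MMMCCCXV': Check the rules: uses only the symbols I, V, X, L, C, D, M; no symbol is repeated more than three times in a row; V, L and D each appear at most once; no smaller symbol precedes a larger one (values never increase from left to right). Value: M (1000) + M (1000) + M (1000) + C (100) + C (100) + C (100) + X (10) + V (5) = 3315. So it is a valid standard Roman numeral.

Yes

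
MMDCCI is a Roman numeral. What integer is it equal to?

MMDCCI: M=1000, M=1000, D=500, C=100, C=100, I=1
1000 + 1000 + 500 + 100 + 100 + 1 = 2701

2701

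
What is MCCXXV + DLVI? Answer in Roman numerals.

MCCXXV = 1225
DLVI = 556
1225 + 556 = 1781

MDCCLXXXI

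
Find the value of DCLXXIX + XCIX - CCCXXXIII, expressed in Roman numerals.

DCLXXIX = 679, XCIX = 99, CCCXXXIII = 333
679 + 99 = 778
778 - 333 = 445

CDXLV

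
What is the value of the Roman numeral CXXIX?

CXXIX: C=100, X=10, X=10, IX=9
100 + 10 + 10 + 9 = 129

129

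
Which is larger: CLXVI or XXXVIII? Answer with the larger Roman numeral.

CLXVI = 166
XXXVIII = 38
166 is larger

CLXVI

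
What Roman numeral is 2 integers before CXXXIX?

CXXXIX = 139
139 - 2 = 137

CXXXVII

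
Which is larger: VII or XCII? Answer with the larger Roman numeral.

VII = 7
XCII = 92
92 is larger

XCII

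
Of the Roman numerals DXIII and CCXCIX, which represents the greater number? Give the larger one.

DXIII = 513
CCXCIX = 299
513 is larger

DXIII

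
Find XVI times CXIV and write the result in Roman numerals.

XVI = 16
CXIV = 114
16 × 114 = 1824

MDCCCXXIV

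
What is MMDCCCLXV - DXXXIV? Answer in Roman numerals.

MMDCCCLXV = 2865
DXXXIV = 534
2865 - 534 = 2331

MMCCCXXXI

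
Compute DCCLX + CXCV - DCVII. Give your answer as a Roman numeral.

DCCLX = 760, CXCV = 195, DCVII = 607
760 + 195 = 955
955 - 607 = 348

CCCXLVIII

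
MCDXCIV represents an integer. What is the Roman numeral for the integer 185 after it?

MCDXCIV = 1494
1494 + 185 = 1679

MDCLXXIX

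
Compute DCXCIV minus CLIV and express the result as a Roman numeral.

DCXCIV = 694
CLIV = 154
694 - 154 = 540

DXL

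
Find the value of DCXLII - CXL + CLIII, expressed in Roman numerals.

DCXLII = 642, CXL = 140, CLIII = 153
642 - 140 = 502
502 + 153 = 655

DCLV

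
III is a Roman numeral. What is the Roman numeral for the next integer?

III = 3; next is 4

IV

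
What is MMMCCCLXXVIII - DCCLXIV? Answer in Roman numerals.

MMMCCCLXXVIII = 3378
DCCLXIV = 764
3378 - 764 = 2614

MMDCXIV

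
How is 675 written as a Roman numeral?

Convert 675 to Roman numerals:
  675 contains 1×500 (D)
  175 contains 1×100 (C)
  75 contains 1×50 (L)
  25 contains 2×10 (XX)
  5 contains 1×5 (V)

DCLXXV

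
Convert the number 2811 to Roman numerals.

Convert 2811 to Roman numerals:
  2811 contains 2×1000 (MM)
  811 contains 1×500 (D)
  311 contains 3×100 (CCC)
  11 contains 1×10 (X)
  1 contains 1×1 (I)

MMDCCCXI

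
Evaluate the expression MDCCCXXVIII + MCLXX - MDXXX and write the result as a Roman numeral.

MDCCCXXVIII = 1828, MCLXX = 1170, MDXXX = 1530
1828 + 1170 = 2998
2998 - 1530 = 1468

MCDLXVIII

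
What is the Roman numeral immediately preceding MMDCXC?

MMDCXC = 2690; previous is 2689

MMDCLXXXIX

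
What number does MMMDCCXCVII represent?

MMMDCCXCVII: M=1000, M=1000, M=1000, D=500, C=100, C=100, XC=90, V=5, I=1, I=1
1000 + 1000 + 1000 + 500 + 100 + 100 + 90 + 5 + 1 + 1 = 3797

3797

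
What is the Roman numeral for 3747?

Convert 3747 to Roman numerals:
  3747 contains 3×1000 (MMM)
  747 contains 1×500 (D)
  247 contains 2×100 (CC)
  47 contains 1×40 (XL)
  7 contains 1×5 (V)
  2 contains 2×1 (II)

MMMDCCXLVII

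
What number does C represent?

C: C=100

100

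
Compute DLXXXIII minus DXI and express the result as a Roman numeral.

DLXXXIII = 583
DXI = 511
583 - 511 = 72

LXXII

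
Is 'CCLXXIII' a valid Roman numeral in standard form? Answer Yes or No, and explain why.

'CCLXXIII': Check the rules: uses only the symbols I, V, X, L, C, D, M; no symbol is repeated more than three times in a row; V, L and D each appear at most once; no smaller symbol precedes a larger one (values never increase from left to right). Value: C (100) + C (100) + L (50) + X (10) + X (10) + I (1) + I (1) + I (1) = 273. So it is a valid standard Roman numeral.

Yes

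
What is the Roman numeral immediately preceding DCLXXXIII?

DCLXXXIII = 683; previous is 682

DCLXXXII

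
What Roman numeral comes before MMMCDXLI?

MMMCDXLI = 3441; previous is 3440

MMMCDXL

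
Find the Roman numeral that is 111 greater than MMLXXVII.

MMLXXVII = 2077
2077 + 111 = 2188

MMCLXXXVIII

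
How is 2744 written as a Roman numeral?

Convert 2744 to Roman numerals:
  2744 contains 2×1000 (MM)
  744 contains 1×500 (D)
  244 contains 2×100 (CC)
  44 contains 1×40 (XL)
  4 contains 1×4 (IV)

MMDCCXLIV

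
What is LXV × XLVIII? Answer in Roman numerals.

LXV = 65
XLVIII = 48
65 × 48 = 3120

MMMCXX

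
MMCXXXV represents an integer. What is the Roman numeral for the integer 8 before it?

MMCXXXV = 2135
2135 - 8 = 2127

MMCXXVII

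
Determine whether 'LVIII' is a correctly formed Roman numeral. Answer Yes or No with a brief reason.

'LVIII': Check the rules: uses only the symbols I, V, X, L, C, D, M; no symbol is repeated more than three times in a row; V, L and D each appear at most once; no smaller symbol precedes a larger one (values never increase from left to right). Value: L (50) + V (5) + I (1) + I (1) + I (1) = 58. So it is a valid standard Roman numeral.

Yes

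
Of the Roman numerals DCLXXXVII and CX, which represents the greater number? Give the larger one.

DCLXXXVII = 687
CX = 110
687 is larger

DCLXXXVII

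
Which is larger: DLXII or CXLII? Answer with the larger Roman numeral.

DLXII = 562
CXLII = 142
562 is larger

DLXII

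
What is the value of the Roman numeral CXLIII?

CXLIII: C=100, XL=40, I=1, I=1, I=1
100 + 40 + 1 + 1 + 1 = 143

143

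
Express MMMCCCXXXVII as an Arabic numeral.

MMMCCCXXXVII: M=1000, M=1000, M=1000, C=100, C=100, C=100, X=10, X=10, X=10, V=5, I=1, I=1
1000 + 1000 + 1000 + 100 + 100 + 100 + 10 + 10 + 10 + 5 + 1 + 1 = 3337

3337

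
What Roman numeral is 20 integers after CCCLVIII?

CCCLVIII = 358
358 + 20 = 378

CCCLXXVIII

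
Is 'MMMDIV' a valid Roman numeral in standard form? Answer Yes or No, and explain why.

'MMMDIV': Check the rules: uses only the symbols I, V, X, L, C, D, M; no symbol is repeated more than three times in a row; V, L and D each appear at most once; the only place a smaller symbol precedes a larger one is the allowed subtractive pair IV, the symbol right after such a pair (if any) is smaller than the pair's first symbol, and otherwise the values never increase from left to right. Value: M (1000) + M (1000) + M (1000) + D (500) + IV (4) = 3504. So it is a valid standard Roman numeral.

Yes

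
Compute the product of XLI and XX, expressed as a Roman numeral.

XLI = 41
XX = 20
41 × 20 = 820

DCCCXX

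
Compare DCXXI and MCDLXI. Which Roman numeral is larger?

DCXXI = 621
MCDLXI = 1461
1461 is larger

MCDLXI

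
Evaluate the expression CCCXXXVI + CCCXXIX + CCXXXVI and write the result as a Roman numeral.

CCCXXXVI = 336, CCCXXIX = 329, CCXXXVI = 236
336 + 329 = 665
665 + 236 = 901

CMI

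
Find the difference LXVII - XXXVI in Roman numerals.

LXVII = 67
XXXVI = 36
67 - 36 = 31

XXXI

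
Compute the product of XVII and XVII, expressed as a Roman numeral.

XVII = 17
XVII = 17
17 × 17 = 289

CCLXXXIX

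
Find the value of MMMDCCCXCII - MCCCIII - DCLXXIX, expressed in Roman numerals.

MMMDCCCXCII = 3892, MCCCIII = 1303, DCLXXIX = 679
3892 - 1303 = 2589
2589 - 679 = 1910

MCMX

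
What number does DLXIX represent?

DLXIX: D=500, L=50, X=10, IX=9
500 + 50 + 10 + 9 = 569

569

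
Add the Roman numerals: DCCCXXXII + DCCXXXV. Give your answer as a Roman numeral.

DCCCXXXII = 832
DCCXXXV = 735
832 + 735 = 1567

MDLXVII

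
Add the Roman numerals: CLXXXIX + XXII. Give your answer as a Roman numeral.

CLXXXIX = 189
XXII = 22
189 + 22 = 211

CCXI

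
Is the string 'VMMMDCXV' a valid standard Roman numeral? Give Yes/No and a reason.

'VMMMDCXV': V should not appear more than once

No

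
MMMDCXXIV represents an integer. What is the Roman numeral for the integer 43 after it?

MMMDCXXIV = 3624
3624 + 43 = 3667

MMMDCLXVII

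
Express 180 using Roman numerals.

Convert 180 to Roman numerals:
  180 contains 1×100 (C)
  80 contains 1×50 (L)
  30 contains 3×10 (XXX)

CLXXX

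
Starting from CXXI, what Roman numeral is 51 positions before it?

CXXI = 121
121 - 51 = 70

LXX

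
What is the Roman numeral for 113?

Convert 113 to Roman numerals:
  113 contains 1×100 (C)
  13 contains 1×10 (X)
  3 contains 3×1 (III)

CXIII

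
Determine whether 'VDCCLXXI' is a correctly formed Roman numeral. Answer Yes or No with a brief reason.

'VDCCLXXI': Invalid subtractive combination: VD

No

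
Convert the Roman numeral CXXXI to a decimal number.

CXXXI: C=100, X=10, X=10, X=10, I=1
100 + 10 + 10 + 10 + 1 = 131

131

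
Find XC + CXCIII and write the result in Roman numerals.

XC = 90
CXCIII = 193
90 + 193 = 283

CCLXXXIII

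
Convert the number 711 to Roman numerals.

Convert 711 to Roman numerals:
  711 contains 1×500 (D)
  211 contains 2×100 (CC)
  11 contains 1×10 (X)
  1 contains 1×1 (I)

DCCXI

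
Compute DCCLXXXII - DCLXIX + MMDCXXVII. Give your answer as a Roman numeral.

DCCLXXXII = 782, DCLXIX = 669, MMDCXXVII = 2627
782 - 669 = 113
113 + 2627 = 2740

MMDCCXL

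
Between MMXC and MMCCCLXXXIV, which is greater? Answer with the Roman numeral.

MMXC = 2090
MMCCCLXXXIV = 2384
2384 is larger

MMCCCLXXXIV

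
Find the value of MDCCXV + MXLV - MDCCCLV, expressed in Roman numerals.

MDCCXV = 1715, MXLV = 1045, MDCCCLV = 1855
1715 + 1045 = 2760
2760 - 1855 = 905

CMV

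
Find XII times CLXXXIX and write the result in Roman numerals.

XII = 12
CLXXXIX = 189
12 × 189 = 2268

MMCCLXVIII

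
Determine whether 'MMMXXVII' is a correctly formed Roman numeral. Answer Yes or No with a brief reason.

'MMMXXVII': Check the rules: uses only the symbols I, V, X, L, C, D, M; no symbol is repeated more than three times in a row; V, L and D each appear at most once; no smaller symbol precedes a larger one (values never increase from left to right). Value: M (1000) + M (1000) + M (1000) + X (10) + X (10) + V (5) + I (1) + I (1) = 3027. So it is a valid standard Roman numeral.

Yes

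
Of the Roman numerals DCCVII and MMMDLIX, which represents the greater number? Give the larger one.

DCCVII = 707
MMMDLIX = 3559
3559 is larger

MMMDLIX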